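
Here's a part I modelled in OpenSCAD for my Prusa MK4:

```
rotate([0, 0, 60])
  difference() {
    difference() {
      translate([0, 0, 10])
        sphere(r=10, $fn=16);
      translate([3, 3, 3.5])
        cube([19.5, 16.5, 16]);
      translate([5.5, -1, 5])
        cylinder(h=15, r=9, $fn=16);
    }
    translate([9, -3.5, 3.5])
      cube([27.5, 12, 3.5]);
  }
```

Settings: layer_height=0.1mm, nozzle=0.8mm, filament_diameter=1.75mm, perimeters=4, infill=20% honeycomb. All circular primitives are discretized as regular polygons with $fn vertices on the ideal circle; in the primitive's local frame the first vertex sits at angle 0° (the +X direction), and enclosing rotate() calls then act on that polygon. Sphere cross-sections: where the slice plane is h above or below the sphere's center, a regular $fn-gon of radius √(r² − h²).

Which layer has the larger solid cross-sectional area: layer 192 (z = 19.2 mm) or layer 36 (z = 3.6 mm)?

layer 36 (z = 3.6 mm)

Layer 192 (z = 19.2): the r=10 sphere contributes a regular 16-gon of circumradius √(10²−9.2²) = 3.919 (area = (16/2)·3.919²·sin(360°/16) = 47.02 mm²); the 19.5×16.5 cube at (3, 3) contributes its full rectangle (area 321.75 mm²); the r=9 cylinder at (5.5, -1) contributes a regular 16-gon of circumradius 9 (area = (16/2)·9.000²·sin(360°/16) = 247.98 mm²); After the difference (first − rest): starting from the r=10 sphere (47.02 mm²), the 19.5×16.5 cube at (3, 3) misses the remaining region (no effect); the r=9 cylinder at (5.5, -1) partially overlaps it — only the 45.07 mm² overlap (of its 247.98 mm²) is removed, clipping the outline — area = 1.96 mm²; the cube at (9, -3.5) does not reach this height (z outside [3.5, 7]); After the difference (first − rest): none of the subtracted shapes is present at this height, so that combined region is unchanged — area = 1.96 mm²; (whole slice rotated 60° about Z — lengths, areas and connectivity unchanged). So its area = 1.96 mm². Layer 36 (z = 3.6): the r=10 sphere slices to a regular 16-gon of circumradius 7.684 (√(r²−h²) with h=6.4 from center) (area = (16/2)·7.684²·sin(360°/16) = 180.75 mm²); the cube at (3, 3) (footprint 19.5×16.5) is included at this height (area 321.75 mm²); the cylinder at (5.5, -1) is absent (z outside [5, 20]); Subtracting the remaining from the first: starting from the r=10 sphere (180.75 mm²), the 19.5×16.5 cube at (3, 3) partially overlaps it — only the 9.88 mm² overlap (of its 321.75 mm²) is removed, clipping the outline — area = 170.87 mm²; the cube at (9, -3.5) is present — its section is the full 27.5×12 rectangle (area 330.00 mm²); Subtracting the remaining from the first: starting from the result so far (170.87 mm²), the 27.5×12 cube at (9, -3.5) misses the remaining region (no effect) — area = 170.87 mm²; (rotated 60° about Z; rotation is an isometry so areas/perimeters/island counts are preserved). So its area = 170.87 mm². Layer 36 is larger (170.87 vs 1.96 mm²).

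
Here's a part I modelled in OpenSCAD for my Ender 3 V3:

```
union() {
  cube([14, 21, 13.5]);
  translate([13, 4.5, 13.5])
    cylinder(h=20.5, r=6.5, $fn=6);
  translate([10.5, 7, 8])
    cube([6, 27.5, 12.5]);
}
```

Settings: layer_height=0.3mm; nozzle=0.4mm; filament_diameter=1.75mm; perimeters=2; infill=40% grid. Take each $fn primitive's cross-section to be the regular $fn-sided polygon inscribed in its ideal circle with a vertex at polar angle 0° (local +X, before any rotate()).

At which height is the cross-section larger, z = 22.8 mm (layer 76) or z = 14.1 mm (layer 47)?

layer 47 (z = 14.1 mm)

Layer 76 (z = 22.8): the cube does not reach this height (z outside [0, 13.5]); the cylinder at (13, 4.5): section is a regular 6-gon, circumradius r=6.5 (area = (6/2)·6.500²·sin(360°/6) = 109.77 mm²); the cube at (10.5, 7) does not reach this height (z outside [8, 20.5]); Taking the union: only the r=6.5 cylinder at (13, 4.5) is present, so the union is just that shape — area = 109.77 mm². So its area = 109.77 mm². Layer 47 (z = 14.1): the cube does not reach this height (z outside [0, 13.5]); the r=6.5 cylinder at (13, 4.5) gives a regular 6-gon of circumradius 6.5 (constant along its height) (area = (6/2)·6.500²·sin(360°/6) = 109.77 mm²); the cube at (10.5, 7) is present — its section is the full 6×27.5 rectangle (area 165.00 mm²); Combining (union): the regions partially overlap — summed areas 274.77 mm² minus the doubly-counted overlap 18.72 mm² gives 256.05 mm² — area = 256.05 mm². So its area = 256.05 mm². Layer 47 is larger (256.05 vs 109.77 mm²).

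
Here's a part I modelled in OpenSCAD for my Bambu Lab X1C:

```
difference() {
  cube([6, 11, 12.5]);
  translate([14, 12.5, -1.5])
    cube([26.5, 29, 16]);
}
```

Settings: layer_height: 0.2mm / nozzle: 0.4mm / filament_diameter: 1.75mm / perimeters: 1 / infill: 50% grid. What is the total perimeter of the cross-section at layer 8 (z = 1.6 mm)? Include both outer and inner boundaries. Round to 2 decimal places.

34.00 mm

At z = 1.6 mm: the cube (footprint 6×11) is included at this height (perimeter 34.00 mm); the 26.5×29 cube at (14, 12.5) contributes its full rectangle (perimeter 111.00 mm); Subtracting the remaining from the first: starting from the 6×11 cube, the 26.5×29 cube at (14, 12.5) misses the remaining region (no effect) — boundary = 34.00 mm. Overall, the cross-section is a single solid region. Total boundary length (outer) = 34.00 mm.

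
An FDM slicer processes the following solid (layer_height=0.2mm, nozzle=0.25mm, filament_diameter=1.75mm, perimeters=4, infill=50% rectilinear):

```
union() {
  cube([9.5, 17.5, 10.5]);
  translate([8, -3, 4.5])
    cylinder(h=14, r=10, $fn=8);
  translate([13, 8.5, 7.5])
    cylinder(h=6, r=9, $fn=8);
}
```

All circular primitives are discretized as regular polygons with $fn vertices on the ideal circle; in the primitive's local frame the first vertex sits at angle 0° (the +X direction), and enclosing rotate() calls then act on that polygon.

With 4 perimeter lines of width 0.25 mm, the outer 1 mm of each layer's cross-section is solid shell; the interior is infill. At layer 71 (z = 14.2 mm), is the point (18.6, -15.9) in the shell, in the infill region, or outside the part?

At z = 14.2 mm: the cube is not intersected at this z (z outside [0, 10.5]); the r=10 cylinder at (8, -3) contributes a regular 8-gon of circumradius 10; the cylinder at (13, 8.5) does not reach this height (z outside [7.5, 13.5]); Combining (union): only the r=10 cylinder at (8, -3) is present, so the union is just that shape — 1 connected region. Overall, the cross-section is a single solid region. The nearest boundary edge runs (8.00, -13.00)→(15.07, -10.07); distance from the point to it = 6.81 mm. The point is not inside any of the regions above, so it lies outside the cross-section (6.81 mm from the nearest boundary).

outside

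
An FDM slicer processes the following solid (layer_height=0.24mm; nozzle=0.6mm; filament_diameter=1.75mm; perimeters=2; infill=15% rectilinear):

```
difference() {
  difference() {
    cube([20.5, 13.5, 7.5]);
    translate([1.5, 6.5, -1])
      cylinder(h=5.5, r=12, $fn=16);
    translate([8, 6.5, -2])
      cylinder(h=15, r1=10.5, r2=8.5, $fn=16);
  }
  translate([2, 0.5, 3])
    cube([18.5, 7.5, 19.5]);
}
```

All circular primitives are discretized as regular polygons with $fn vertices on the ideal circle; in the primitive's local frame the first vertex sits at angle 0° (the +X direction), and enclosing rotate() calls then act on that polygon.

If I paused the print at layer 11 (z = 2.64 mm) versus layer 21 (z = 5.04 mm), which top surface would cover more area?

Layer 11 (z = 2.64): the cube is present — its section is the full 20.5×13.5 rectangle (area 276.75 mm²); the cylinder at (1.5, 6.5): section is a regular 16-gon, circumradius r=12 (area = (16/2)·12.000²·sin(360°/16) = 440.85 mm²); the cone at (8, 6.5) contributes a regular 16-gon of circumradius 9.881 (interpolated between r1=10.5 and r2=8.5 at t=0.309) (area = (16/2)·9.881²·sin(360°/16) = 298.92 mm²); After the difference (first − rest): starting from the 20.5×13.5 cube (276.75 mm²), the r=12 cylinder at (1.5, 6.5) partially overlaps it — only the 170.96 mm² overlap (of its 440.85 mm²) is removed, clipping the outline; the cone at (8, 6.5) partially overlaps it — only the 57.20 mm² overlap (of its 298.92 mm²) is removed, clipping the outline — area = 48.59 mm²; the cube at (2, 0.5) does not reach this height (z outside [3, 22.5]); Taking the first minus the rest: none of the subtracted shapes is present at this height, so that combined region is unchanged — area = 48.59 mm². So its area = 48.59 mm². Layer 21 (z = 5.04): the cube is present — its section is the full 20.5×13.5 rectangle (area 276.75 mm²); the cylinder at (1.5, 6.5) is absent (z outside [-1, 4.5]); the cone at (8, 6.5) (r1=10.5→r2=8.5) has section circumradius 9.561 here — a regular 16-gon (area = (16/2)·9.561²·sin(360°/16) = 279.88 mm²); After the difference (first − rest): starting from the 20.5×13.5 cube (276.75 mm²), the cone at (8, 6.5) partially overlaps it — only the 221.13 mm² overlap (of its 279.88 mm²) is removed, clipping the outline — area = 55.62 mm²; the cube at (2, 0.5) is present — its section is the full 18.5×7.5 rectangle (area 138.75 mm²); After the difference (first − rest): starting from the result so far (55.62 mm²), the 18.5×7.5 cube at (2, 0.5) partially overlaps it — only the 27.13 mm² overlap (of its 138.75 mm²) is removed, clipping the outline — area = 28.49 mm². So its area = 28.49 mm². Layer 11 is larger (48.59 vs 28.49 mm²).

layer 11 (z = 2.64 mm)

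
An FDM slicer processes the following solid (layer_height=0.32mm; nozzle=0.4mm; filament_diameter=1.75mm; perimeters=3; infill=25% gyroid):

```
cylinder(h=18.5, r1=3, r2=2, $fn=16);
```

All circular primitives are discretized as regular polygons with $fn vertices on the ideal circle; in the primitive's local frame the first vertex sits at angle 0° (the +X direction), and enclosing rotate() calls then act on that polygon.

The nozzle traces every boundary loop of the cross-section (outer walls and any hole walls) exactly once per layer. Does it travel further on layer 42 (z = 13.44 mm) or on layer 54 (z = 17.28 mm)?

Layer 42 (z = 13.44): the cone contributes a regular 16-gon of circumradius 2.274 (interpolated between r1=3 and r2=2 at t=0.726) (perimeter = 2·16·2.274·sin(180°/16) = 14.19 mm). So its perimeter = 14.19 mm. Layer 54 (z = 17.28): the cone contributes a regular 16-gon of circumradius 2.066 (interpolated between r1=3 and r2=2 at t=0.934) (perimeter = 2·16·2.066·sin(180°/16) = 12.90 mm). So its perimeter = 12.90 mm. Layer 42 is larger (14.19 vs 12.90 mm).

layer 42 (z = 13.44 mm)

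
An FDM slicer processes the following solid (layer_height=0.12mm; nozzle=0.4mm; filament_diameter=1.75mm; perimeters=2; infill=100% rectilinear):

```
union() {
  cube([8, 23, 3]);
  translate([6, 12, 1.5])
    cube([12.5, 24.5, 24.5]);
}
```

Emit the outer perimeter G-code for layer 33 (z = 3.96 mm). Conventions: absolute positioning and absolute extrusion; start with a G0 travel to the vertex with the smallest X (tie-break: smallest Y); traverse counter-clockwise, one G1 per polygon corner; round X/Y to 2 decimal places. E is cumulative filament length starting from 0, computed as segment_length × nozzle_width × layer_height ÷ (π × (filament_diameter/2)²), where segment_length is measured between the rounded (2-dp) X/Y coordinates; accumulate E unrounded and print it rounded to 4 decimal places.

At z = 3.96 mm: the cube does not reach this height (z outside [0, 3]); the cube at (6, 12) is present — its section is the full 12.5×24.5 rectangle; Combining (union): only the 12.5×24.5 cube at (6, 12) is present, so the union is just that shape — 1 connected region. The outline is a single polygon with 4 vertices. Extrusion per mm of travel: 0.4 × 0.12 / (π × 0.875²) = 0.019956. Accumulating E over each segment gives final E = 1.4767.

G0 X6.00 Y12.00 Z3.96
G1 X18.50 Y12.00 E0.2495
G1 X18.50 Y36.50 E0.7384
G1 X6.00 Y36.50 E0.9878
G1 X6.00 Y12.00 E1.4767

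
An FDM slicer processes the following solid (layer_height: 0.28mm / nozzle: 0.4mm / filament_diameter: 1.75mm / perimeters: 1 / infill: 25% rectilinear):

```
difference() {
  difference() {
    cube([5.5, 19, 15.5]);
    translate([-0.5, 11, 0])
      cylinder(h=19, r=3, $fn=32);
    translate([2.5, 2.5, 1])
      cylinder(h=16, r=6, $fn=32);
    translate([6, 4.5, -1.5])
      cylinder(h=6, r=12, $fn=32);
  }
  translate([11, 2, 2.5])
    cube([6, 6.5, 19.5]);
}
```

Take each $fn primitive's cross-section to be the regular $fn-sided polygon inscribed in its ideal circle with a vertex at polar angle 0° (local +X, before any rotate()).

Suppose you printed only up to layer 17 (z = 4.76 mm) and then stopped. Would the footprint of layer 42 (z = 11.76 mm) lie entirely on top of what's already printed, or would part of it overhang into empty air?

entirely on top

Compare the two slices. At z = 4.76: the cube (footprint 5.5×19) is included at this height (area 104.50 mm²); the r=3 cylinder at (-0.5, 11) gives a regular 32-gon of circumradius 3 (constant along its height) (area = (32/2)·3.000²·sin(360°/32) = 28.09 mm²); the cylinder at (2.5, 2.5): section is a regular 32-gon, circumradius r=6 (area = (32/2)·6.000²·sin(360°/32) = 112.37 mm²); the cylinder at (6, 4.5) does not reach this height (z outside [-1.5, 4.5]); After the difference (first − rest): starting from the 5.5×19 cube (104.50 mm²), the r=3 cylinder at (-0.5, 11) partially overlaps it — only the 11.07 mm² overlap (of its 28.09 mm²) is removed, clipping the outline; the r=6 cylinder at (2.5, 2.5) partially overlaps it — only the 45.41 mm² overlap (of its 112.37 mm²) is removed, clipping the outline — area = 48.02 mm²; the cube at (11, 2) (footprint 6×6.5) is included at this height (area 39.00 mm²); After the difference (first − rest): starting from that combined region (48.02 mm²), the 6×6.5 cube at (11, 2) misses the remaining region (no effect) — area = 48.02 mm². At z = 11.76: the 5.5×19 cube contributes its full rectangle (area 104.50 mm²); the cylinder at (-0.5, 11): section is a regular 32-gon, circumradius r=3 (area = (32/2)·3.000²·sin(360°/32) = 28.09 mm²); the cylinder at (2.5, 2.5): section is a regular 32-gon, circumradius r=6 (area = (32/2)·6.000²·sin(360°/32) = 112.37 mm²); the cylinder at (6, 4.5) does not reach this height (z outside [-1.5, 4.5]); After the difference (first − rest): starting from the 5.5×19 cube (104.50 mm²), the r=3 cylinder at (-0.5, 11) partially overlaps it — only the 11.07 mm² overlap (of its 28.09 mm²) is removed, clipping the outline; the r=6 cylinder at (2.5, 2.5) partially overlaps it — only the 45.41 mm² overlap (of its 112.37 mm²) is removed, clipping the outline — area = 48.02 mm²; the cube at (11, 2) is present — its section is the full 6×6.5 rectangle (area 39.00 mm²); After the difference (first − rest): starting from that combined region (48.02 mm²), the 6×6.5 cube at (11, 2) misses the remaining region (no effect) — area = 48.02 mm². Checking containment: the cross-section at z = 11.76 is a subset of the cross-section at z = 4.76.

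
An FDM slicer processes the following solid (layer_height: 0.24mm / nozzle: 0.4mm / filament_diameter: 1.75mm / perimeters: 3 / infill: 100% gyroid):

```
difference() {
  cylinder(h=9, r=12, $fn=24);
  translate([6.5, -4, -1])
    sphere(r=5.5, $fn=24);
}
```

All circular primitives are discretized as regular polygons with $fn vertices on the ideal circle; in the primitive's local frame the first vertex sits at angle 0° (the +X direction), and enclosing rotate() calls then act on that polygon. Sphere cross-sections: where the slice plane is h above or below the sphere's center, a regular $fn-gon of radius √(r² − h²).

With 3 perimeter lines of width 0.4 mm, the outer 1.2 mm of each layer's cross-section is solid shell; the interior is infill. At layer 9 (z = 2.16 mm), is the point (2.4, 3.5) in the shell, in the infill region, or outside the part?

infill

At z = 2.16 mm: the r=12 cylinder gives a regular 24-gon of circumradius 12 (constant along its height); the sphere at (6.5, -4): section is a regular 24-gon, circumradius = √(r²−h²) = √(5.5²−3.16²) = 4.502; Subtracting the remaining from the first: starting from the r=12 cylinder, the r=5.5 sphere at (6.5, -4) partially overlaps it — only the 62.56 mm² overlap (of its 62.94 mm²) is removed, clipping the outline — 1 connected region. Overall, the cross-section is a single solid region. The nearest boundary edge runs (5.33, 0.35)→(4.25, -0.10); distance from the point to it = 4.05 mm. The point is inside the cross-section and 4.05 mm from the nearest boundary — more than the 1.2 mm shell width (3 × 0.4), so it's in the infill interior.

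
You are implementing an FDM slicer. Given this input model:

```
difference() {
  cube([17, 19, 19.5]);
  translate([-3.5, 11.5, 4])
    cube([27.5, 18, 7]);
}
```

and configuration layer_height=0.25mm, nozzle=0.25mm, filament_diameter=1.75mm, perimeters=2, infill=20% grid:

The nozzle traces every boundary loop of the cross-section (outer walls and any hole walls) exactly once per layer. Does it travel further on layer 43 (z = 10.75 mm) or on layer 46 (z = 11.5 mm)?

layer 46 (z = 11.5 mm)

Layer 43 (z = 10.75): the 17×19 cube contributes its full rectangle (perimeter 72.00 mm); the cube at (-3.5, 11.5) (footprint 27.5×18) is included at this height (perimeter 91.00 mm); After the difference (first − rest): starting from the 17×19 cube, the 27.5×18 cube at (-3.5, 11.5) partially overlaps it — only the 127.50 mm² overlap (of its 495.00 mm²) is removed, clipping the outline — boundary = 57.00 mm. So its perimeter = 57.00 mm. Layer 46 (z = 11.5): the cube (footprint 17×19) is included at this height (perimeter 72.00 mm); the cube at (-3.5, 11.5) is absent (z outside [4, 11]); Taking the first minus the rest: none of the subtracted shapes is present at this height, so the 17×19 cube is unchanged — boundary = 72.00 mm. So its perimeter = 72.00 mm. Layer 46 is larger (72.00 vs 57.00 mm).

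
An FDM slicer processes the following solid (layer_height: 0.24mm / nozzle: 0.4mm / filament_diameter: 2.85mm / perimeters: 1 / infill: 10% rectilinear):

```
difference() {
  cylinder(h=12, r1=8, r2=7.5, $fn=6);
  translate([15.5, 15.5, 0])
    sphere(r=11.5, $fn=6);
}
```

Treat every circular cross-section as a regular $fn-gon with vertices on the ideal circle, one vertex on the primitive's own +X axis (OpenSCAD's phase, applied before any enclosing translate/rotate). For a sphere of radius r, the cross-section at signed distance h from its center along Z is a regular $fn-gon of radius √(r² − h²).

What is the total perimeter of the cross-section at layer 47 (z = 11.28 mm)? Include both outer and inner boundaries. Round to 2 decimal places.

At z = 11.28 mm: the cone: at t=0.940 of its height the radius interpolates to r₁+(r₂−r₁)t = 7.530, giving a regular 6-gon of that circumradius (perimeter = 2·6·7.530·sin(180°/6) = 45.18 mm); the r=11.5 sphere at (15.5, 15.5) slices to a regular 6-gon of circumradius 2.239 (√(r²−h²) with h=11.28 from center) (perimeter = 2·6·2.239·sin(180°/6) = 13.43 mm); Taking the first minus the rest: starting from the cone, the r=11.5 sphere at (15.5, 15.5) misses the remaining region (no effect) — boundary = 45.18 mm. Overall, the cross-section is a single solid region. Total boundary length (outer) = 45.18 mm.

45.18 mm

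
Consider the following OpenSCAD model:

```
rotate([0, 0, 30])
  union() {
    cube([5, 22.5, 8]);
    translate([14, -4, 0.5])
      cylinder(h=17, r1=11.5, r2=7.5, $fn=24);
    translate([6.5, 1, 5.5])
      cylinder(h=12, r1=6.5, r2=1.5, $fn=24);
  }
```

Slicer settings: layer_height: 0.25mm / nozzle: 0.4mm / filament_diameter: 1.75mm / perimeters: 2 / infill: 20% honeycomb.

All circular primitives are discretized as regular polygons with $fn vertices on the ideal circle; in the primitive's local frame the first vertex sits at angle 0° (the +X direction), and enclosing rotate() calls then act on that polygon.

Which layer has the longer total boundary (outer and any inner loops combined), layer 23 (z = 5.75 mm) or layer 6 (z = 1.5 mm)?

Layer 23 (z = 5.75): the 5×22.5 cube contributes its full rectangle (perimeter 55.00 mm); the cone at (14, -4): at t=0.309 of its height the radius interpolates to r₁+(r₂−r₁)t = 10.265, giving a regular 24-gon of that circumradius (perimeter = 2·24·10.265·sin(180°/24) = 64.31 mm); the cone at (6.5, 1): at t=0.021 of its height the radius interpolates to r₁+(r₂−r₁)t = 6.396, giving a regular 24-gon of that circumradius (perimeter = 2·24·6.396·sin(180°/24) = 40.07 mm); Combining (union): the regions partially overlap (shared area 96.91 mm²), so the edge portions inside another operand are dropped and the merged outline is re-measured after clipping — boundary = 106.26 mm; (whole slice rotated 30° about Z — lengths, areas and connectivity unchanged). So its perimeter = 106.26 mm. Layer 6 (z = 1.5): the cube (footprint 5×22.5) is included at this height (perimeter 55.00 mm); the cone at (14, -4) (r1=11.5→r2=7.5) has section circumradius 11.265 here — a regular 24-gon (perimeter = 2·24·11.265·sin(180°/24) = 70.58 mm); the cone at (6.5, 1) is absent (z outside [5.5, 17.5]); Taking the union: the regions partially overlap (shared area 2.16 mm²), so the edge portions inside another operand are dropped and the merged outline is re-measured after clipping — boundary = 118.52 mm; (rotated 30° about Z; rotation is an isometry so areas/perimeters/island counts are preserved). So its perimeter = 118.52 mm. Layer 6 is larger (118.52 vs 106.26 mm).

layer 6 (z = 1.5 mm)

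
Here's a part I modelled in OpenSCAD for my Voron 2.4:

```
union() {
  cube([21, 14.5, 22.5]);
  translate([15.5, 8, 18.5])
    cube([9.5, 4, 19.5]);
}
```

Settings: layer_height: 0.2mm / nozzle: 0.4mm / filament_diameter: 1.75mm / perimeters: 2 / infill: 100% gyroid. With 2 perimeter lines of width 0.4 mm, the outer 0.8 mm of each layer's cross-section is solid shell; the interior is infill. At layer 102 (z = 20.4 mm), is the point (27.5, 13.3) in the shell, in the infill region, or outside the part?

outside

At z = 20.4 mm: the cube (footprint 21×14.5) is included at this height; the 9.5×4 cube at (15.5, 8) contributes its full rectangle; Taking the union: the regions partially overlap (shared area 22.00 mm²), so overlapping operands fuse into one piece — 1 connected region. Overall, the cross-section is a single solid region. The nearest boundary edge runs (21.00, 12.00)→(25.00, 12.00); distance from the point to it = 2.82 mm. The point is not inside any of the regions above, so it lies outside the cross-section (2.82 mm from the nearest boundary).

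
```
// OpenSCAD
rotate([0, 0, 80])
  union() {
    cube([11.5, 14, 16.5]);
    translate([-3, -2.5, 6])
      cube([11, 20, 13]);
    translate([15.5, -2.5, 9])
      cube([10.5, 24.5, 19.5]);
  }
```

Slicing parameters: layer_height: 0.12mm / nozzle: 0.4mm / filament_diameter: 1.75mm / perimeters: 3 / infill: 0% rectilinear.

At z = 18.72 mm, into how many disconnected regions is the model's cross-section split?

2

At z = 18.72 mm: the cube is absent (z outside [0, 16.5]); the 11×20 cube at (-3, -2.5) contributes its full rectangle; the 10.5×24.5 cube at (15.5, -2.5) contributes its full rectangle; Taking the union: the 2 present regions are separate (no shared area or edge), so areas and boundary lengths simply add and each stays a separate island — 2 connected regions; (rotated 80° about Z; rotation is an isometry so areas/perimeters/island counts are preserved). The result has 2 disconnected regions.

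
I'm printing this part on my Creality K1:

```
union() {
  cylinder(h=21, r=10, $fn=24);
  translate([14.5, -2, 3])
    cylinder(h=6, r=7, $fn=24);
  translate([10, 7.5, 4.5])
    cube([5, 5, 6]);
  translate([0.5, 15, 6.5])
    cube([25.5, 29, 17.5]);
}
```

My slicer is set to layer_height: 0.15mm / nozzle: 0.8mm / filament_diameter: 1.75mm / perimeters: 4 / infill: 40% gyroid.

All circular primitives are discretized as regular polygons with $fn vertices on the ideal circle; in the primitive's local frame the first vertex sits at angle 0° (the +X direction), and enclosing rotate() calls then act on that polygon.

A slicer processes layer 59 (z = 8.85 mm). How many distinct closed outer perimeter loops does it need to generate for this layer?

At z = 8.85 mm: the r=10 cylinder gives a regular 24-gon of circumradius 10 (constant along its height); the cylinder at (14.5, -2): section is a regular 24-gon, circumradius r=7; the cube at (10, 7.5) is present — its section is the full 5×5 rectangle; the cube at (0.5, 15) (footprint 25.5×29) is included at this height; Taking the union: the regions partially overlap (shared area 12.73 mm²), so overlapping operands fuse into one piece — 3 connected regions. The result has 3 disconnected regions.

3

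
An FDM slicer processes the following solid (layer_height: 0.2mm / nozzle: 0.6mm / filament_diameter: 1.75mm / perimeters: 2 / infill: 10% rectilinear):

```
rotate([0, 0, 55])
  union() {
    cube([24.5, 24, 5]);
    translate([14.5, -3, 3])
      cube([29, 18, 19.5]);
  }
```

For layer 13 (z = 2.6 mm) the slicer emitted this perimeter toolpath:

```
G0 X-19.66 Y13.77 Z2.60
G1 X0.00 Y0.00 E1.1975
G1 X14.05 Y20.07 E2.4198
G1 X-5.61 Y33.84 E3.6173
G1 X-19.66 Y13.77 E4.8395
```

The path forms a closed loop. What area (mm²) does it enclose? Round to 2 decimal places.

Apply the shoelace formula to the sequence of (X, Y) vertices; enclosed area = 588.04 mm².

588.04 mm²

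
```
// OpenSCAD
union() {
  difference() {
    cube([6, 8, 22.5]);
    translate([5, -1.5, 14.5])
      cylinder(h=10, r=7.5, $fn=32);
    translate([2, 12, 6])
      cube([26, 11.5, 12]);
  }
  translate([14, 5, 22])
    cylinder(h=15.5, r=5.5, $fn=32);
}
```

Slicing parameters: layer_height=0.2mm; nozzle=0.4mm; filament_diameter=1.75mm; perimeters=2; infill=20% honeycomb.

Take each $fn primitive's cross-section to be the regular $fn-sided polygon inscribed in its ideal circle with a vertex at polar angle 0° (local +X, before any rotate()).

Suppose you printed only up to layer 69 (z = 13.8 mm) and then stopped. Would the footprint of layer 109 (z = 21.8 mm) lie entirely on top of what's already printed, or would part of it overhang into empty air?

entirely on top

Compare the two slices. At z = 13.8: the 6×8 cube contributes its full rectangle (area 48.00 mm²); the cylinder at (5, -1.5) does not reach this height (z outside [14.5, 24.5]); the 26×11.5 cube at (2, 12) contributes its full rectangle (area 299.00 mm²); Subtracting the remaining from the first: starting from the 6×8 cube (48.00 mm²), the 26×11.5 cube at (2, 12) misses the remaining region (no effect) — area = 48.00 mm²; the cylinder at (14, 5) does not reach this height (z outside [22, 37.5]); Merging all regions: only that combined region is present, so the union is just that shape — area = 48.00 mm². At z = 21.8: the cube (footprint 6×8) is included at this height (area 48.00 mm²); the r=7.5 cylinder at (5, -1.5) contributes a regular 32-gon of circumradius 7.5 (area = (32/2)·7.500²·sin(360°/32) = 175.58 mm²); the cube at (2, 12) is not intersected at this z (z outside [6, 18]); Subtracting the remaining from the first: starting from the 6×8 cube (48.00 mm²), the r=7.5 cylinder at (5, -1.5) partially overlaps it — only the 32.81 mm² overlap (of its 175.58 mm²) is removed, clipping the outline — area = 15.19 mm²; the cylinder at (14, 5) does not reach this height (z outside [22, 37.5]); Taking the union: only the result so far is present, so the union is just that shape — area = 15.19 mm². Checking containment: the cross-section at z = 21.8 is a subset of the cross-section at z = 13.8.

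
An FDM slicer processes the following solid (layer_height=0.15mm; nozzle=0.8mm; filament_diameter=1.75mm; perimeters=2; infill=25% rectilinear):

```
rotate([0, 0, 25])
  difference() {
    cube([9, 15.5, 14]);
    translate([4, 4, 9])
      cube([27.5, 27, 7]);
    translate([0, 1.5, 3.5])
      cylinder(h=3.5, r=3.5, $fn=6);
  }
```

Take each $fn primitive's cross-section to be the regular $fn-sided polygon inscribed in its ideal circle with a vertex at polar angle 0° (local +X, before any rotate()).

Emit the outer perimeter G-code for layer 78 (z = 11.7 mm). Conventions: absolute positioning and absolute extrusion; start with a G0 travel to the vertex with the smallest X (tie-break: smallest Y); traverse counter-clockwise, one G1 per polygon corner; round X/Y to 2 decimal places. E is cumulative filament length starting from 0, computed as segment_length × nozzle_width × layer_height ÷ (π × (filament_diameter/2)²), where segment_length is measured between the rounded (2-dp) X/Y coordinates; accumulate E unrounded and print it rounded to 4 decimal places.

At z = 11.7 mm: the cube is present — its section is the full 9×15.5 rectangle; the cube at (4, 4) is present — its section is the full 27.5×27 rectangle; the cylinder at (0, 1.5) does not reach this height (z outside [3.5, 7]); After the difference (first − rest): starting from the 9×15.5 cube, the 27.5×27 cube at (4, 4) partially overlaps it — only the 57.50 mm² overlap (of its 742.50 mm²) is removed, clipping the outline — 1 connected region; (rotated 25° about Z; rotation is an isometry so areas/perimeters/island counts are preserved). The outline is a single polygon with 6 vertices. Extrusion per mm of travel: 0.8 × 0.15 / (π × 0.875²) = 0.049890. Accumulating E over each segment gives final E = 2.4449.

G0 X-6.55 Y14.05 Z11.70
G1 X0.00 Y0.00 E0.7734
G1 X8.16 Y3.80 E1.2225
G1 X6.47 Y7.43 E1.4222
G1 X1.93 Y5.32 E1.6720
G1 X-2.93 Y15.74 E2.2456
G1 X-6.55 Y14.05 E2.4449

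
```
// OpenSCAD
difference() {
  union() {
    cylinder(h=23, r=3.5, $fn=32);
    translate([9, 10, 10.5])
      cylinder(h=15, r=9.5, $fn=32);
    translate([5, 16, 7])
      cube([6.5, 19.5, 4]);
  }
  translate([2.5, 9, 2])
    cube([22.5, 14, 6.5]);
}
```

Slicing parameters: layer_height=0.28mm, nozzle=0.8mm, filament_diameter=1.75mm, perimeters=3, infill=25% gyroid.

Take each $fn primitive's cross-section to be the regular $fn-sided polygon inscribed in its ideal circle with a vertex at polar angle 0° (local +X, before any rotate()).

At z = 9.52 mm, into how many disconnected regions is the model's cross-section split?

At z = 9.52 mm: the cylinder: section is a regular 32-gon, circumradius r=3.5; the cylinder at (9, 10) does not reach this height (z outside [10.5, 25.5]); the cube at (5, 16) is present — its section is the full 6.5×19.5 rectangle; Combining (union): the 2 present regions are separate (no shared area or edge), so areas and boundary lengths simply add and each stays a separate island — 2 connected regions; the cube at (2.5, 9) is not intersected at this z (z outside [2, 8.5]); Subtracting the remaining from the first: none of the subtracted shapes is present at this height, so that combined region is unchanged — 2 connected regions. The result has 2 disconnected regions.

2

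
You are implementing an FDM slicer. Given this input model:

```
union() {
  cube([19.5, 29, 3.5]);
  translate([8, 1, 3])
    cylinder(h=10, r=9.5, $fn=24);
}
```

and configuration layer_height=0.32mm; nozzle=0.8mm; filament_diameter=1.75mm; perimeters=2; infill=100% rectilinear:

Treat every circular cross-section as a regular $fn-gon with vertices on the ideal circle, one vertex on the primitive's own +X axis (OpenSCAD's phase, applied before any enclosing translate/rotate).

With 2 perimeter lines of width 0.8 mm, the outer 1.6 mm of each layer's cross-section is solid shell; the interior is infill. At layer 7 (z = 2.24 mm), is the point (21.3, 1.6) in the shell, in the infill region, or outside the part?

At z = 2.24 mm: the 19.5×29 cube contributes its full rectangle; the cylinder at (8, 1) is absent (z outside [3, 13]); Combining (union): only the 19.5×29 cube is present, so the union is just that shape — 1 connected region. Overall, the cross-section is a single solid region. The nearest boundary edge runs (19.50, 0.00)→(19.50, 29.00); distance from the point to it = 1.80 mm. The point is not inside any of the regions above, so it lies outside the cross-section (1.80 mm from the nearest boundary).

outside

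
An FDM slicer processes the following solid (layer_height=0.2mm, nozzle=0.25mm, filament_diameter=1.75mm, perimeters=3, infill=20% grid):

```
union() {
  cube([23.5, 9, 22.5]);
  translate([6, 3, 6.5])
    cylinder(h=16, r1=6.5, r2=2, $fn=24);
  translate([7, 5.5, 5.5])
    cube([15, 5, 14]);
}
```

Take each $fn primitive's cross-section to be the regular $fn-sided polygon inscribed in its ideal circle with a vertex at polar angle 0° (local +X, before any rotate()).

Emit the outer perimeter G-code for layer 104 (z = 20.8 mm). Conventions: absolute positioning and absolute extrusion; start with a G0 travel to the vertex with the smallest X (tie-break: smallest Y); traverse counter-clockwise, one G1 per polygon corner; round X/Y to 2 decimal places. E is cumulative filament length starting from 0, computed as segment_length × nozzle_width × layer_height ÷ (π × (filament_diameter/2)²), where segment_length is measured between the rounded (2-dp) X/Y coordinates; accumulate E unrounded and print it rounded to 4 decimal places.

At z = 20.8 mm: the cube (footprint 23.5×9) is included at this height; the cone at (6, 3) (r1=6.5→r2=2) has section circumradius 2.478 here — a regular 24-gon; the cube at (7, 5.5) is not intersected at this z (z outside [5.5, 19.5]); Combining (union): the cone at (6, 3) lies entirely inside the 23.5×9 cube, so the union is just the 23.5×9 cube — 1 connected region. The outline is a single polygon with 4 vertices. Extrusion per mm of travel: 0.25 × 0.2 / (π × 0.875²) = 0.020788. Accumulating E over each segment gives final E = 1.3512.

G0 X0.00 Y0.00 Z20.80
G1 X23.50 Y0.00 E0.4885
G1 X23.50 Y9.00 E0.6756
G1 X0.00 Y9.00 E1.1641
G1 X0.00 Y0.00 E1.3512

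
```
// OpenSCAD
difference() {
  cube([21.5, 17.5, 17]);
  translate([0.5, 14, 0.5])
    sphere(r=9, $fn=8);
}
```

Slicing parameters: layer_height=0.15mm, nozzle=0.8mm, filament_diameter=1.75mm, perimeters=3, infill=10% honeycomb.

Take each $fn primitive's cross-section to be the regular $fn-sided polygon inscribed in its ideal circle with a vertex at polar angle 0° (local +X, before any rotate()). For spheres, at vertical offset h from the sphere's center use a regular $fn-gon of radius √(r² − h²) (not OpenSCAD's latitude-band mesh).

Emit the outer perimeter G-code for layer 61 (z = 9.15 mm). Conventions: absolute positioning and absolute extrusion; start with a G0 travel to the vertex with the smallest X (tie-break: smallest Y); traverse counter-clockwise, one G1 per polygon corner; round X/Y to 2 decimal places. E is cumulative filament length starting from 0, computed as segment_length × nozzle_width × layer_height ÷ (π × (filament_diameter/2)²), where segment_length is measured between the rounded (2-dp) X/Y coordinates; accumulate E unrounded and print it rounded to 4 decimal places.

At z = 9.15 mm: the cube (footprint 21.5×17.5) is included at this height; the r=9 sphere at (0.5, 14) slices to a regular 8-gon of circumradius 2.485 (√(r²−h²) with h=8.65 from center); Taking the first minus the rest: starting from the 21.5×17.5 cube, the r=9 sphere at (0.5, 14) partially overlaps it — only the 11.12 mm² overlap (of its 17.47 mm²) is removed, clipping the outline — 1 connected region. The outline is a single polygon with 11 vertices. Extrusion per mm of travel: 0.8 × 0.15 / (π × 0.875²) = 0.049890. Accumulating E over each segment gives final E = 4.0983.

G0 X0.00 Y0.00 Z9.15
G1 X21.50 Y0.00 E1.0726
G1 X21.50 Y17.50 E1.9457
G1 X0.00 Y17.50 E3.0184
G1 X0.00 Y16.28 E3.0792
G1 X0.50 Y16.49 E3.1063
G1 X2.26 Y15.76 E3.2013
G1 X2.99 Y14.00 E3.2964
G1 X2.26 Y12.24 E3.3915
G1 X0.50 Y11.51 E3.4865
G1 X0.00 Y11.72 E3.5136
G1 X0.00 Y0.00 E4.0983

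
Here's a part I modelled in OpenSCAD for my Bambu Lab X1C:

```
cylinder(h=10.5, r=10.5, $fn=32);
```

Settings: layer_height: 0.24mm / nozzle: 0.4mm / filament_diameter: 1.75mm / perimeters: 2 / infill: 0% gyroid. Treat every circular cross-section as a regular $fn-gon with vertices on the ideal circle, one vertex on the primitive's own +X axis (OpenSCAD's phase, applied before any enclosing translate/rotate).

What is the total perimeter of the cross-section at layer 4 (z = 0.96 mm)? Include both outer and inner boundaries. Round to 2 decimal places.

65.87 mm

At z = 0.96 mm: the cylinder: section is a regular 32-gon, circumradius r=10.5 (perimeter = 2·32·10.500·sin(180°/32) = 65.87 mm). Overall, the cross-section is a single solid region. Total boundary length (outer) = 65.87 mm.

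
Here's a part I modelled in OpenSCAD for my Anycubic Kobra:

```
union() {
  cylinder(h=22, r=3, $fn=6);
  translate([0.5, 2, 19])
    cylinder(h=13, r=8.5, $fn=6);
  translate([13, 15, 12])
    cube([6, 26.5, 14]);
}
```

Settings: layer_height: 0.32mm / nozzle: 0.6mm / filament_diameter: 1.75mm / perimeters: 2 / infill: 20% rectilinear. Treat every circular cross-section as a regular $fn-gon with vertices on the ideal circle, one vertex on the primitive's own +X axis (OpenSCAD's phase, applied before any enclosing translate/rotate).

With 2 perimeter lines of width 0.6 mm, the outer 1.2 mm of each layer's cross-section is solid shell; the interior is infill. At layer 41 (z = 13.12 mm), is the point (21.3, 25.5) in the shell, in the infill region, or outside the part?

outside

At z = 13.12 mm: the r=3 cylinder contributes a regular 6-gon of circumradius 3; the cylinder at (0.5, 2) does not reach this height (z outside [19, 32]); the 6×26.5 cube at (13, 15) contributes its full rectangle; Merging all regions: the 2 present regions are separate (no shared area or edge), so areas and boundary lengths simply add and each stays a separate island — 2 connected regions. Overall, the cross-section has 2 separate islands. The nearest boundary edge runs (19.00, 41.50)→(19.00, 15.00); distance from the point to it = 2.30 mm. The point is not inside any of the regions above, so it lies outside the cross-section (2.30 mm from the nearest boundary).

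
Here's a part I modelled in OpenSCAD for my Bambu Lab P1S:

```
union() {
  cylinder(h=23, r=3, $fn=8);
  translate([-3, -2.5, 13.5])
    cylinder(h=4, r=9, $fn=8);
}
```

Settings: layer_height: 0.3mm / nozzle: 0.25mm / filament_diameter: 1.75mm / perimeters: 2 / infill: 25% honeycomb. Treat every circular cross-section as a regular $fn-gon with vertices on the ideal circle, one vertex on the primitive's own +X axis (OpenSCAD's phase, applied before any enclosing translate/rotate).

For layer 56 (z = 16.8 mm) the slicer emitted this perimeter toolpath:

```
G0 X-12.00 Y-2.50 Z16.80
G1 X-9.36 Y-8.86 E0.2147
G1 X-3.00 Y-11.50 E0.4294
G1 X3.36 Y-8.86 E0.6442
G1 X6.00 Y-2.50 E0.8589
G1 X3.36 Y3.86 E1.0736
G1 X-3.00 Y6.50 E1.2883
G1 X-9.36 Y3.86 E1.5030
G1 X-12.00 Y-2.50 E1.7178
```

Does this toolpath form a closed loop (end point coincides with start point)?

yes

Start point (G0): (-12.00, -2.50). End point (last G1): the path returns to the start — closed.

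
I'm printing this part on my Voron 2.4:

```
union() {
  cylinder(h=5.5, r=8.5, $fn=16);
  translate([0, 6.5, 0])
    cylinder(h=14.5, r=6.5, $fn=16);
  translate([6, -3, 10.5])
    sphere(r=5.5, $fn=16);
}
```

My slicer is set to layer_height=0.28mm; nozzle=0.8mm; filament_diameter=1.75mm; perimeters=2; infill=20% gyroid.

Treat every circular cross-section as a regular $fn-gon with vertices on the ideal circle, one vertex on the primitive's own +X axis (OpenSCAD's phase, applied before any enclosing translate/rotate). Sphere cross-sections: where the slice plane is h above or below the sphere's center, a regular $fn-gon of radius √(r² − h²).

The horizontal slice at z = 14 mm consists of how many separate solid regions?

2

At z = 14 mm: the cylinder is absent (z outside [0, 5.5]); the r=6.5 cylinder at (0, 6.5) contributes a regular 16-gon of circumradius 6.5; the sphere at (6, -3): section is a regular 16-gon, circumradius = √(r²−h²) = √(5.5²−3.5²) = 4.243; Combining (union): the 2 present regions are separate (no shared area or edge), so areas and boundary lengths simply add and each stays a separate island — 2 connected regions. The result has 2 disconnected regions.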